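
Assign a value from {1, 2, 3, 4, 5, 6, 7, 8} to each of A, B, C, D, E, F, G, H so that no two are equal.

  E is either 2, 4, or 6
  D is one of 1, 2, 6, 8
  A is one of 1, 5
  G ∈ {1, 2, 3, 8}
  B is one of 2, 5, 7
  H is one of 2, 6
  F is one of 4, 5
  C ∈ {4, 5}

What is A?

The 8 variables together cover exactly {1, 2, 3, 4, 5, 6, 7, 8} — 8 values for 8 variables — and 3 appears only in G's list, so G = 3.
The 7 still-open variables draw from only 7 values {1, 2, 4, 5, 6, 7, 8}, so each is used; only B can be 7, hence B = 7.
The 6 still-open variables draw from only 6 values {1, 2, 4, 5, 6, 8}, so each is used; only D can be 8, hence D = 8.
The 5 still-open variables together cover exactly {1, 2, 4, 5, 6} — 5 values for 5 variables — and 1 appears only in A's list, so A = 1.

1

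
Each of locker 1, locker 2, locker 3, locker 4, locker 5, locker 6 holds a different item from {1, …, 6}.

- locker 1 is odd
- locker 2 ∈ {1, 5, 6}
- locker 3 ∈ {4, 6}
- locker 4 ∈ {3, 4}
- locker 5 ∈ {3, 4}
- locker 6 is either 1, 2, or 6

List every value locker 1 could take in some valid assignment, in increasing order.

1, 5

Among the 6 variables, 2 fits only locker 6 (and all 6 values in {1, 2, 3, 4, 5, 6} must be used), so locker 6 = 2.
locker 4 and locker 5 between them cover only {3, 4} — a naked pair. Remove those values from locker 1, locker 3.
That leaves locker 3 = 6. So locker 2 can't be 6.
No further eliminations apply; locker 1 can still be any of 1, 5.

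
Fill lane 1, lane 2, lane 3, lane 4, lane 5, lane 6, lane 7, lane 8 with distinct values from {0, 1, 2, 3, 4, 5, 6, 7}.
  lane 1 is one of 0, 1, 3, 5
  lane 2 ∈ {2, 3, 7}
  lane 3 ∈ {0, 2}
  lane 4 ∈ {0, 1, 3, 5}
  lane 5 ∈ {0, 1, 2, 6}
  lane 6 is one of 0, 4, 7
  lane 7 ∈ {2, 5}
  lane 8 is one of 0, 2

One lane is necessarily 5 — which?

The 8 variables draw from only 8 values {0, 1, 2, 3, 4, 5, 6, 7}, so each is used; only lane 6 can be 4, hence lane 6 = 4.
The 7 still-open variables together cover exactly {0, 1, 2, 3, 5, 6, 7} — 7 values for 7 variables — and 6 appears only in lane 5's list, so lane 5 = 6.
Among the 6 still-open variables, 7 fits only lane 2 (and all 6 values in {0, 1, 2, 3, 5, 7} must be used), so lane 2 = 7.
The 2 variables lane 3 and lane 8 are confined to {0, 2}, which locks those values in; drop them from lane 1, lane 4, lane 7.
So 5 goes to lane 7.

lane 7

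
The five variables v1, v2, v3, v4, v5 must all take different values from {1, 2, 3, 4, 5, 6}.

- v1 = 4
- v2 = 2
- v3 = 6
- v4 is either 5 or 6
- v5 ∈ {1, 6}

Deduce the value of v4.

v1 has just one choice, so v1 = 4.
v2 must be 2 (only option left).
v3 must be 6 (only option left). Remove 6 from v4, v5.
So v4 = 5.

5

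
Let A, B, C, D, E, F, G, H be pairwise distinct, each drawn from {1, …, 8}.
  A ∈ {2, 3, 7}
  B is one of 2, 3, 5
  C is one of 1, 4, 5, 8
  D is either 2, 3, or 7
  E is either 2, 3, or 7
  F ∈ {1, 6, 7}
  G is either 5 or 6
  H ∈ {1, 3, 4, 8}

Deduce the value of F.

1

A, D, E share exactly the 3 values {2, 3, 7}; by pigeonhole those values go to them, so strike 2, 3, 7 from B, F, H.
B has just one choice, so B = 5. Remove 5 from C, G.
G has just one choice, so G = 6. Eliminate 6 elsewhere: F.
So F = 1.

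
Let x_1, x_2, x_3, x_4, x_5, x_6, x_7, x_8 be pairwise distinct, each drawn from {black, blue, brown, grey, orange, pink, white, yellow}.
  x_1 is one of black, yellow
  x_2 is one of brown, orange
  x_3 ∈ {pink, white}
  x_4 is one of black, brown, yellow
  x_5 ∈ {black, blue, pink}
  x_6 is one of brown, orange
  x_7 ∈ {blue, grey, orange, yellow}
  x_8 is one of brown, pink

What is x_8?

pink

The 8 variables together cover exactly {black, blue, brown, grey, orange, pink, white, yellow} — 8 values for 8 variables — and grey appears only in x_7's list, so x_7 = grey.
The 7 still-open variables draw from only 7 values {black, blue, brown, orange, pink, white, yellow}, so each is used; only x_5 can be blue, hence x_5 = blue.
The 6 still-open variables together cover exactly {black, brown, orange, pink, white, yellow} — 6 values for 6 variables — and white appears only in x_3's list, so x_3 = white.
The 5 still-open variables together cover exactly {black, brown, orange, pink, yellow} — 5 values for 5 variables — and pink appears only in x_8's list, so x_8 = pink.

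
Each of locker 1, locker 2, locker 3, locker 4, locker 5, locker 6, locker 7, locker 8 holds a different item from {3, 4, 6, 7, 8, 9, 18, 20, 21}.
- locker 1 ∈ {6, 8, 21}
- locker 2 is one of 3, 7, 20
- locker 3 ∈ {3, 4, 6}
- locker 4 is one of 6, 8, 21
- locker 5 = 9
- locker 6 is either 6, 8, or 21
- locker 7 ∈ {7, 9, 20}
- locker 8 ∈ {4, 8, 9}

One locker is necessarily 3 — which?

locker 5 must be 9 (only option left). Strike 9 from locker 7, locker 8.
locker 1, locker 4, locker 6 share exactly the 3 values {6, 8, 21}; by pigeonhole those values go to them, so strike 6, 8, 21 from locker 3, locker 8.
locker 8 must be 4 (only option left). Remove 4 from locker 3.
So 3 goes to locker 3.

locker 3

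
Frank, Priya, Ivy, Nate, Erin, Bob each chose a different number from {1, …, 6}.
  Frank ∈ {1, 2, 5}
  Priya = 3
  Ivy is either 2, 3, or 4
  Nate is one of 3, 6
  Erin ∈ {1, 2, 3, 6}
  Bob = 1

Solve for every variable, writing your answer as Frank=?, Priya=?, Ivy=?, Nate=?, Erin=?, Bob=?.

Priya's domain is down to {3}, so Priya = 3. Strike 3 from Ivy, Nate, Erin.
That leaves Nate = 6. Strike 6 from Erin.
Bob's domain is down to {1}, so Bob = 1. Eliminate 1 elsewhere: Frank, Erin.
Erin has just one choice, so Erin = 2. Remove 2 from Frank, Ivy.
Frank must be 5 (only option left).
That leaves Ivy = 4.

Frank=5, Priya=3, Ivy=4, Nate=6, Erin=2, Bob=1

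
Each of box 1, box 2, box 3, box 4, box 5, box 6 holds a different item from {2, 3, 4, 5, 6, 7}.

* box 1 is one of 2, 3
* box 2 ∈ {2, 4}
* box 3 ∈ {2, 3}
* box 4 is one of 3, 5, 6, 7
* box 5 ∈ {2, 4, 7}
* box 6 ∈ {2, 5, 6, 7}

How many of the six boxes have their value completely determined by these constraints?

2

box 1 and box 3 share exactly the 2 values {2, 3}; by pigeonhole those values go to them, so strike 2, 3 from box 2, box 4, box 5, box 6.
box 2's domain is down to {4}, so box 2 = 4. Eliminate 4 elsewhere: box 5.
box 5 has just one choice, so box 5 = 7. Remove 7 from box 4, box 6.
Determined: box 2=4, box 5=7. The other boxes each still have more than one consistent value. That makes 2.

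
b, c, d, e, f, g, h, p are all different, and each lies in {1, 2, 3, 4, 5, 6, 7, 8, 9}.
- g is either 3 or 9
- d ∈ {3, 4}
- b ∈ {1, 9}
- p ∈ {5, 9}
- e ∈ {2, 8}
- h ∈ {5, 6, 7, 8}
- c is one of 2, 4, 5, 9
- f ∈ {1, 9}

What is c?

The 2 variables b and f are confined to {1, 9}, which locks those values in; drop them from c, g, p.
g must be 3 (only option left). Remove 3 from d.
p has just one choice, so p = 5. Remove 5 from c, h.
d's domain is down to {4}, so d = 4. Strike 4 from c.
So c = 2.

2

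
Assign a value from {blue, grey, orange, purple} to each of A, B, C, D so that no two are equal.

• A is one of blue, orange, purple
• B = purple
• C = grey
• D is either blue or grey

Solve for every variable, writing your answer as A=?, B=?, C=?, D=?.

A=orange, B=purple, C=grey, D=blue

B has just one choice, so B = purple. Remove purple from A.
C must be grey (only option left). So D can't be grey.
D must be blue (only option left). Strike blue from A.
A's domain is down to {orange}, so A = orange.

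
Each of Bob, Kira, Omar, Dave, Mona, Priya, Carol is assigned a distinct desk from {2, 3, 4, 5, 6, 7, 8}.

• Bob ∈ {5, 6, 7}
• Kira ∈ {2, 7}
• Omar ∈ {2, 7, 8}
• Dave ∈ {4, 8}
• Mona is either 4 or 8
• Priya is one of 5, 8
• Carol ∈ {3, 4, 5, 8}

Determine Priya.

The 7 variables together cover exactly {2, 3, 4, 5, 6, 7, 8} — 7 values for 7 variables — and 3 appears only in Carol's list, so Carol = 3.
The 6 still-open variables together cover exactly {2, 4, 5, 6, 7, 8} — 6 values for 6 variables — and 6 appears only in Bob's list, so Bob = 6.
Among the 5 still-open variables, 5 fits only Priya (and all 5 values in {2, 4, 5, 7, 8} must be used), so Priya = 5.

5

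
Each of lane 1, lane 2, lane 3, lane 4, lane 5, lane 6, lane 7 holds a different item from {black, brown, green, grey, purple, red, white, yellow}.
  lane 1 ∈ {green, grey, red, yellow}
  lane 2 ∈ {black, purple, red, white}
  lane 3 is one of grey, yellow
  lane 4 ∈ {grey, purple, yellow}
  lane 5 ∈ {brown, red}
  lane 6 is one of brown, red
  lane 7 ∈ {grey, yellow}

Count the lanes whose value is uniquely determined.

2

lane 3 and lane 7 between them cover only {grey, yellow} — a naked pair. Remove those values from lane 1, lane 4.
That leaves lane 4 = purple. Strike purple from lane 2.
lane 5 and lane 6 share exactly the 2 values {brown, red}; by pigeonhole those values go to them, so strike brown, red from lane 1, lane 2.
lane 1 must be green (only option left).
Determined: lane 1=green, lane 4=purple. The other lanes each still have more than one consistent value. That makes 2.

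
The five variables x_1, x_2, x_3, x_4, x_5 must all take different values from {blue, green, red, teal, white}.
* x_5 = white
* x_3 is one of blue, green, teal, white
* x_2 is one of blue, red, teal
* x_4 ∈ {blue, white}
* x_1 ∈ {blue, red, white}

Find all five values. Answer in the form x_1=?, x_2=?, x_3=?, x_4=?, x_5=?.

x_1=red, x_2=teal, x_3=green, x_4=blue, x_5=white

x_5 must be white (only option left). So x_1, x_3, x_4 can't be white.
x_4's domain is down to {blue}, so x_4 = blue. Strike blue from x_1, x_2, x_3.
x_1's domain is down to {red}, so x_1 = red. Remove red from x_2.
x_2 has just one choice, so x_2 = teal. So x_3 can't be teal.
x_3 has just one choice, so x_3 = green.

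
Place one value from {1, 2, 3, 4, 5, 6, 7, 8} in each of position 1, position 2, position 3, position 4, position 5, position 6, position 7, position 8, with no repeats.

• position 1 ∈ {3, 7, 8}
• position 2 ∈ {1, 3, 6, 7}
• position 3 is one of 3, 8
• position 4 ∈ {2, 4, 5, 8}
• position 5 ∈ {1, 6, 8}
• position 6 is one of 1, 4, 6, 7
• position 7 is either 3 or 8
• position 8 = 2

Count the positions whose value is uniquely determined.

4

position 8 must be 2 (only option left). Strike 2 from position 4.
The 7 still-open variables draw from only 7 values {1, 3, 4, 5, 6, 7, 8}, so each is used; only position 4 can be 5, hence position 4 = 5.
Among the 6 still-open variables, 4 fits only position 6 (and all 6 values in {1, 3, 4, 6, 7, 8} must be used), so position 6 = 4.
The 2 variables position 3 and position 7 are confined to {3, 8}, which locks those values in; drop them from position 1, position 2, position 5.
position 1's domain is down to {7}, so position 1 = 7. So position 2 can't be 7.
Determined: position 1=7, position 4=5, position 6=4, position 8=2. The other positions each still have more than one consistent value. That makes 4.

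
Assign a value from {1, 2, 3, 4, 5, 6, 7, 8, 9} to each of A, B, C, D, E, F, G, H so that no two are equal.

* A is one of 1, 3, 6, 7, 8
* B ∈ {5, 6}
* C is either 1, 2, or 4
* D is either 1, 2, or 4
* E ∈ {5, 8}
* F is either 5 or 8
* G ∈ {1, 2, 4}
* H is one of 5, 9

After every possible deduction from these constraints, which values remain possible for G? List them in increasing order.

The 2 variables E and F are confined to {5, 8}, which locks those values in; drop them from A, B, H.
That leaves B = 6. Remove 6 from A.
H has just one choice, so H = 9.
C, D, G share exactly the 3 values {1, 2, 4}; by pigeonhole those values go to them, so strike 1, 2, 4 from A.
No further eliminations apply; G can still be any of 1, 2, 4.

1, 2, 4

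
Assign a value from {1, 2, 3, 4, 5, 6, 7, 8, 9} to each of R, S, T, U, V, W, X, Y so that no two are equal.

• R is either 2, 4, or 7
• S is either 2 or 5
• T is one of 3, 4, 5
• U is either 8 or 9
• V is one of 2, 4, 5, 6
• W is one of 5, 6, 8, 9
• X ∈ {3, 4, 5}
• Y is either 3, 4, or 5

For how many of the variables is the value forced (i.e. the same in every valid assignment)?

Among the 8 variables, 7 fits only R (and all 8 values in {2, 3, 4, 5, 6, 7, 8, 9} must be used), so R = 7.
T, X, Y share exactly the 3 values {3, 4, 5}; by pigeonhole those values go to them, so strike 3, 4, 5 from S, V, W.
S must be 2 (only option left). So V can't be 2.
That leaves V = 6. So W can't be 6.
Determined: R=7, S=2, V=6. The other variables each still have more than one consistent value. That makes 3.

3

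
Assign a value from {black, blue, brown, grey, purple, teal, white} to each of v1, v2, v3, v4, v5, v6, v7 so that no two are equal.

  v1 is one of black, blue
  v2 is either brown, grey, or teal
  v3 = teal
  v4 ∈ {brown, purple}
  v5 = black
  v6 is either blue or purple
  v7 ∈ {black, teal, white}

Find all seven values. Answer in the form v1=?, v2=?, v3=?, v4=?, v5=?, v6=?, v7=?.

v1=blue, v2=grey, v3=teal, v4=brown, v5=black, v6=purple, v7=white

v3's domain is down to {teal}, so v3 = teal. So v2, v7 can't be teal.
v5's domain is down to {black}, so v5 = black. So v1, v7 can't be black.
v7 must be white (only option left).
v1 has just one choice, so v1 = blue. Strike blue from v6.
That leaves v6 = purple. Remove purple from v4.
v4 has just one choice, so v4 = brown. Eliminate brown elsewhere: v2.
v2 has just one choice, so v2 = grey.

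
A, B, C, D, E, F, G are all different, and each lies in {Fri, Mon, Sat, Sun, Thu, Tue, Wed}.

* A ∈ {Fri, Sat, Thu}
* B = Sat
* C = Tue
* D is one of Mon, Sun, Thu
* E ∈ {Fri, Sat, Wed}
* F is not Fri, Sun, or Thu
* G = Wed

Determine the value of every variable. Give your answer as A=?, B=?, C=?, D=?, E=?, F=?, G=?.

B has just one choice, so B = Sat. Eliminate Sat elsewhere: A, E, F.
C has just one choice, so C = Tue. So F can't be Tue.
That leaves G = Wed. Eliminate Wed elsewhere: E, F.
E has just one choice, so E = Fri. Eliminate Fri elsewhere: A.
F's domain is down to {Mon}, so F = Mon. Strike Mon from D.
A must be Thu (only option left). Strike Thu from D.
That leaves D = Sun.

A=Thu, B=Sat, C=Tue, D=Sun, E=Fri, F=Mon, G=Wed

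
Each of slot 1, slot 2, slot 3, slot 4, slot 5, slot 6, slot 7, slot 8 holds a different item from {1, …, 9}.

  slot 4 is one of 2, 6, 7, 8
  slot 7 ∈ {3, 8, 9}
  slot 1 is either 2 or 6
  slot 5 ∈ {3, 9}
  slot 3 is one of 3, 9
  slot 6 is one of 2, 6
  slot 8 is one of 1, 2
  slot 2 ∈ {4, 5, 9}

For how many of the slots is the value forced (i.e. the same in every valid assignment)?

3

slot 1 and slot 6 share exactly the 2 values {2, 6}; by pigeonhole those values go to them, so strike 2, 6 from slot 4, slot 8.
That leaves slot 8 = 1.
slot 3 and slot 5 share exactly the 2 values {3, 9}; by pigeonhole those values go to them, so strike 3, 9 from slot 2, slot 7.
That leaves slot 7 = 8. Remove 8 from slot 4.
slot 4 must be 7 (only option left).
Determined: slot 4=7, slot 7=8, slot 8=1. The other slots each still have more than one consistent value. That makes 3.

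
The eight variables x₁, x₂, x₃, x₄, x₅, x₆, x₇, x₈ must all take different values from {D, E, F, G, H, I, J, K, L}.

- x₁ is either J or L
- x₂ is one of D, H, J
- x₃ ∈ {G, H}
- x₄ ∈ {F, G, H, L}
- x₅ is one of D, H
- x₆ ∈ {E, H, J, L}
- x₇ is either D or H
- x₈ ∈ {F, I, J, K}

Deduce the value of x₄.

x₅ and x₇ between them cover only {D, H} — a naked pair. Remove those values from x₂, x₃, x₄, x₆.
x₂ must be J (only option left). So x₁, x₆, x₈ can't be J.
x₃ has just one choice, so x₃ = G. Remove G from x₄.
x₁ has just one choice, so x₁ = L. Remove L from x₄, x₆.
So x₄ = F.

F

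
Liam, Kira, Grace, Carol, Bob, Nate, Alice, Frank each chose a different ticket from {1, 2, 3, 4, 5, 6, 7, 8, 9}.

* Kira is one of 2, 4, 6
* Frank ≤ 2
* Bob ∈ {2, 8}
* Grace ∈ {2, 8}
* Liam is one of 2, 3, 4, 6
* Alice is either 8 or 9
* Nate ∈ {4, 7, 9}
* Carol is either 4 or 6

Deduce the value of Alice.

Among the 8 variables, 1 fits only Frank (and all 8 values in {1, 2, 3, 4, 6, 7, 8, 9} must be used), so Frank = 1.
Among the 7 still-open variables, 3 fits only Liam (and all 7 values in {2, 3, 4, 6, 7, 8, 9} must be used), so Liam = 3.
The 6 still-open variables together cover exactly {2, 4, 6, 7, 8, 9} — 6 values for 6 variables — and 7 appears only in Nate's list, so Nate = 7.
Among the 5 still-open variables, 9 fits only Alice (and all 5 values in {2, 4, 6, 8, 9} must be used), so Alice = 9.

9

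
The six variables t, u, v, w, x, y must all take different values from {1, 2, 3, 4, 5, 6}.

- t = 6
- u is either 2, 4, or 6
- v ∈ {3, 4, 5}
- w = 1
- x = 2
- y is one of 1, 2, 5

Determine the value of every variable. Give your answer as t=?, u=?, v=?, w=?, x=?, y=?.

t has just one choice, so t = 6. Remove 6 from u.
w has just one choice, so w = 1. Eliminate 1 elsewhere: y.
x has just one choice, so x = 2. Eliminate 2 elsewhere: u, y.
y's domain is down to {5}, so y = 5. Remove 5 from v.
u's domain is down to {4}, so u = 4. Remove 4 from v.
v's domain is down to {3}, so v = 3.

t=6, u=4, v=3, w=1, x=2, y=5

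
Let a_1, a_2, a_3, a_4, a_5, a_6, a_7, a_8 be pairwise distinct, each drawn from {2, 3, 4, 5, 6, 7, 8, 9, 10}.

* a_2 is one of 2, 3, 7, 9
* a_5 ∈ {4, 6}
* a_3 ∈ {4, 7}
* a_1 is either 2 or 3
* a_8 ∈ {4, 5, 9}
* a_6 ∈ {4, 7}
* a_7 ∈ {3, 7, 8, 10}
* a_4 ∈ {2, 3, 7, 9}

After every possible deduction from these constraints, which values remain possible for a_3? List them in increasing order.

4, 7

The 2 variables a_3 and a_6 are confined to {4, 7}, which locks those values in; drop them from a_2, a_4, a_5, a_7, a_8.
That leaves a_5 = 6.
The 3 variables a_1, a_2, a_4 are confined to {2, 3, 9}, which locks those values in; drop them from a_7, a_8.
That leaves a_8 = 5.
No further eliminations apply; a_3 can still be any of 4, 7.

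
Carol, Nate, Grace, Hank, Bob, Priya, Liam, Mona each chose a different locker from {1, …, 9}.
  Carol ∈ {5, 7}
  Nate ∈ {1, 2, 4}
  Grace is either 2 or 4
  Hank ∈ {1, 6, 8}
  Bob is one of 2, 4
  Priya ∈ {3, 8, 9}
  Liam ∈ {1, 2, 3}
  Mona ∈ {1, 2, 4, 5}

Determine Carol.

Grace and Bob share exactly the 2 values {2, 4}; by pigeonhole those values go to them, so strike 2, 4 from Nate, Liam, Mona.
That leaves Nate = 1. Remove 1 from Hank, Liam, Mona.
Liam has just one choice, so Liam = 3. Eliminate 3 elsewhere: Priya.
Mona must be 5 (only option left). Strike 5 from Carol.
So Carol = 7.

7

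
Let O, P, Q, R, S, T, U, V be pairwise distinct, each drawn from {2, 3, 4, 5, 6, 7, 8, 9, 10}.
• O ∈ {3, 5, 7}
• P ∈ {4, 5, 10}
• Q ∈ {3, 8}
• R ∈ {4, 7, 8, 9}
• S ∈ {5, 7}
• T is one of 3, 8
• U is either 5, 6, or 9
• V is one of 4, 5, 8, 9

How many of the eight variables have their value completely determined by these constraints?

2

The 8 variables draw from only 8 values {3, 4, 5, 6, 7, 8, 9, 10}, so each is used; only U can be 6, hence U = 6.
The 7 still-open variables draw from only 7 values {3, 4, 5, 7, 8, 9, 10}, so each is used; only P can be 10, hence P = 10.
Q and T between them cover only {3, 8} — a naked pair. Remove those values from O, R, V.
O and S share exactly the 2 values {5, 7}; by pigeonhole those values go to them, so strike 5, 7 from R, V.
Determined: P=10, U=6. The other variables each still have more than one consistent value. That makes 2.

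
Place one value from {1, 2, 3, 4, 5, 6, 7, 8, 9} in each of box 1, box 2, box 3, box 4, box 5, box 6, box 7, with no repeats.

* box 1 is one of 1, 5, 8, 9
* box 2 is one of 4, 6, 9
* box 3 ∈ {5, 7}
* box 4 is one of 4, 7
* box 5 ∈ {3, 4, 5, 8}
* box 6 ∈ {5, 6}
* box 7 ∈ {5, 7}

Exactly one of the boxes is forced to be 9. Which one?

box 3 and box 7 share exactly the 2 values {5, 7}; by pigeonhole those values go to them, so strike 5, 7 from box 1, box 4, box 5, box 6.
box 4 has just one choice, so box 4 = 4. Eliminate 4 elsewhere: box 2, box 5.
box 6 must be 6 (only option left). So box 2 can't be 6.
So 9 goes to box 2.

box 2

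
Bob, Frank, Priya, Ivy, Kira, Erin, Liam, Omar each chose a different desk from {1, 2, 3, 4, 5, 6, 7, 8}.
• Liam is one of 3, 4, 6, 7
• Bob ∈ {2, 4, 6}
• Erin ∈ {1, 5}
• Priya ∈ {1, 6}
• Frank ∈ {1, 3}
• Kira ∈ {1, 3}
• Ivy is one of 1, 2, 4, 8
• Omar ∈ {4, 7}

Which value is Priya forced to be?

The 8 variables draw from only 8 values {1, 2, 3, 4, 5, 6, 7, 8}, so each is used; only Erin can be 5, hence Erin = 5.
The 7 still-open variables draw from only 7 values {1, 2, 3, 4, 6, 7, 8}, so each is used; only Ivy can be 8, hence Ivy = 8.
The 6 still-open variables together cover exactly {1, 2, 3, 4, 6, 7} — 6 values for 6 variables — and 2 appears only in Bob's list, so Bob = 2.
Frank and Kira between them cover only {1, 3} — a naked pair. Remove those values from Priya, Liam.
So Priya = 6.

6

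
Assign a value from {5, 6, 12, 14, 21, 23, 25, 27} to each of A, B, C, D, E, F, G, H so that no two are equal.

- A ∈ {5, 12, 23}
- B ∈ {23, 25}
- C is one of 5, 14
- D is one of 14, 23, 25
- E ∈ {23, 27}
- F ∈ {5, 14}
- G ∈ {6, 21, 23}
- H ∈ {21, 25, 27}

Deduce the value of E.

The 8 variables together cover exactly {5, 6, 12, 14, 21, 23, 25, 27} — 8 values for 8 variables — and 6 appears only in G's list, so G = 6.
Among the 7 still-open variables, 12 fits only A (and all 7 values in {5, 12, 14, 21, 23, 25, 27} must be used), so A = 12.
Among the 6 still-open variables, 21 fits only H (and all 6 values in {5, 14, 21, 23, 25, 27} must be used), so H = 21.
Among the 5 still-open variables, 27 fits only E (and all 5 values in {5, 14, 23, 25, 27} must be used), so E = 27.

27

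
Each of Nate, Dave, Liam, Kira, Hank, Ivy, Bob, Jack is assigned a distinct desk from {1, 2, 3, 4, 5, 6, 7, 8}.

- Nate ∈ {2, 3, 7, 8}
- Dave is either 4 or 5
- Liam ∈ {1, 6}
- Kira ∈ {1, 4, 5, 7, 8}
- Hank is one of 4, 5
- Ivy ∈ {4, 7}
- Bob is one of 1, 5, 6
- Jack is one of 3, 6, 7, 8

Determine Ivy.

7

The 8 variables draw from only 8 values {1, 2, 3, 4, 5, 6, 7, 8}, so each is used; only Nate can be 2, hence Nate = 2.
The 7 still-open variables together cover exactly {1, 3, 4, 5, 6, 7, 8} — 7 values for 7 variables — and 3 appears only in Jack's list, so Jack = 3.
The 6 still-open variables draw from only 6 values {1, 4, 5, 6, 7, 8}, so each is used; only Kira can be 8, hence Kira = 8.
The 5 still-open variables draw from only 5 values {1, 4, 5, 6, 7}, so each is used; only Ivy can be 7, hence Ivy = 7.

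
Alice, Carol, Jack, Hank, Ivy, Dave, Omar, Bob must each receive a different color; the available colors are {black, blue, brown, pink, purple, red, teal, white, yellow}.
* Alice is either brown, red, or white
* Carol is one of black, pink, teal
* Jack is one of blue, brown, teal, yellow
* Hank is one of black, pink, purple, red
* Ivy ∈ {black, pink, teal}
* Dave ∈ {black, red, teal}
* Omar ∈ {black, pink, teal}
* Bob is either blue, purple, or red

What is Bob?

Carol, Ivy, Omar share exactly the 3 values {black, pink, teal}; by pigeonhole those values go to them, so strike black, pink, teal from Jack, Hank, Dave.
Dave has just one choice, so Dave = red. So Alice, Hank, Bob can't be red.
Hank must be purple (only option left). Eliminate purple elsewhere: Bob.
So Bob = blue.

blue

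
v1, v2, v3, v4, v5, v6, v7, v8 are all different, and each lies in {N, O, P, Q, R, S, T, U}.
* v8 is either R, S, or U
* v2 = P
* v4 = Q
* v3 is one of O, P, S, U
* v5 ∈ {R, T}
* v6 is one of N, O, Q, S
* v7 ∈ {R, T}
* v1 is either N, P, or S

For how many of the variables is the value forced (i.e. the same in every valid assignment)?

v2's domain is down to {P}, so v2 = P. Strike P from v1, v3.
v4's domain is down to {Q}, so v4 = Q. Strike Q from v6.
v5 and v7 between them cover only {R, T} — a naked pair. Remove those values from v8.
Determined: v2=P, v4=Q. The other variables each still have more than one consistent value. That makes 2.

2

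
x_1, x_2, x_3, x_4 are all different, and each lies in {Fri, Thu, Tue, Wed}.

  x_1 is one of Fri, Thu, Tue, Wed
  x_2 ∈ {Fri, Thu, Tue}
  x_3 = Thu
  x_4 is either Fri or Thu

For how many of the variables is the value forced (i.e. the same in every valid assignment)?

4

x_3 must be Thu (only option left). Eliminate Thu elsewhere: x_1, x_2, x_4.
That leaves x_4 = Fri. Eliminate Fri elsewhere: x_1, x_2.
That leaves x_2 = Tue. Remove Tue from x_1.
x_1 has just one choice, so x_1 = Wed.
Every variable is fixed: x_1=Wed, x_2=Tue, x_3=Thu, x_4=Fri. That makes 4.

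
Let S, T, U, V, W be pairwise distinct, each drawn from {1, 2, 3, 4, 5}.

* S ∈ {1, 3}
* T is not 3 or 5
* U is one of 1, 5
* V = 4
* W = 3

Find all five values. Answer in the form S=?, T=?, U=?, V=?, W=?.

V has just one choice, so V = 4. Eliminate 4 elsewhere: T.
W's domain is down to {3}, so W = 3. Remove 3 from S.
That leaves S = 1. Remove 1 from T, U.
T must be 2 (only option left).
That leaves U = 5.

S=1, T=2, U=5, V=4, W=3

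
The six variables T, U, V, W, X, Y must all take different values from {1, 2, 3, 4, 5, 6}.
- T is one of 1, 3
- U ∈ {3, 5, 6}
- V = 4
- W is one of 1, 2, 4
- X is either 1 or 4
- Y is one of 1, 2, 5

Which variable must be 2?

W

V must be 4 (only option left). So W, X can't be 4.
X's domain is down to {1}, so X = 1. So T, W, Y can't be 1.
So 2 goes to W.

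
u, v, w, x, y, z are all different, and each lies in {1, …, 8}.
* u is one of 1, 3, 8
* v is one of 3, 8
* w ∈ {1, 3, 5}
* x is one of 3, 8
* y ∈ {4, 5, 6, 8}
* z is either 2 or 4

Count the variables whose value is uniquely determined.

v and x share exactly the 2 values {3, 8}; by pigeonhole those values go to them, so strike 3, 8 from u, w, y.
u has just one choice, so u = 1. Strike 1 from w.
That leaves w = 5. Strike 5 from y.
Determined: u=1, w=5. The other variables each still have more than one consistent value. That makes 2.

2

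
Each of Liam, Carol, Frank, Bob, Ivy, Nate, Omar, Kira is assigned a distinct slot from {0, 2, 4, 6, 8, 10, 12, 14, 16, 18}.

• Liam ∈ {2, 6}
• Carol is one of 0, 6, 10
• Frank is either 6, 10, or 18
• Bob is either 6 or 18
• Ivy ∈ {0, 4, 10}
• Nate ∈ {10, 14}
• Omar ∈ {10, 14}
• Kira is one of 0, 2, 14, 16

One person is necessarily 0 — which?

Carol

The 8 variables together cover exactly {0, 2, 4, 6, 10, 14, 16, 18} — 8 values for 8 variables — and 4 appears only in Ivy's list, so Ivy = 4.
The 7 still-open variables together cover exactly {0, 2, 6, 10, 14, 16, 18} — 7 values for 7 variables — and 16 appears only in Kira's list, so Kira = 16.
The 6 still-open variables draw from only 6 values {0, 2, 6, 10, 14, 18}, so each is used; only Carol can be 0, hence Carol = 0.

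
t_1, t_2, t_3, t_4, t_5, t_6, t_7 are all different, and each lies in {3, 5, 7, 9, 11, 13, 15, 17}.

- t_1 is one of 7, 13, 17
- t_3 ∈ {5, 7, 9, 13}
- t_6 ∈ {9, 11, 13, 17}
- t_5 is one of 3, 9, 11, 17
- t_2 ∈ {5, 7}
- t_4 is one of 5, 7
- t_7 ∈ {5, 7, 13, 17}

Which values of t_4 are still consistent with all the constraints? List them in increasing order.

The 7 variables draw from only 7 values {3, 5, 7, 9, 11, 13, 17}, so each is used; only t_5 can be 3, hence t_5 = 3.
Among the 6 still-open variables, 11 fits only t_6 (and all 6 values in {5, 7, 9, 11, 13, 17} must be used), so t_6 = 11.
The 5 still-open variables draw from only 5 values {5, 7, 9, 13, 17}, so each is used; only t_3 can be 9, hence t_3 = 9.
t_2 and t_4 between them cover only {5, 7} — a naked pair. Remove those values from t_1, t_7.
No further eliminations apply; t_4 can still be any of 5, 7.

5, 7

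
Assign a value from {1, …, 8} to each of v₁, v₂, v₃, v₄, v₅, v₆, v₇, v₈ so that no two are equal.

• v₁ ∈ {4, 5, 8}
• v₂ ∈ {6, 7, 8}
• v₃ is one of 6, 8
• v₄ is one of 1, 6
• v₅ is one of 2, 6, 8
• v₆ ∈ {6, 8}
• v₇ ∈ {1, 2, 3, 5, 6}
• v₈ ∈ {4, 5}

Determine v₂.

The 8 variables together cover exactly {1, 2, 3, 4, 5, 6, 7, 8} — 8 values for 8 variables — and 3 appears only in v₇'s list, so v₇ = 3.
Among the 7 still-open variables, 1 fits only v₄ (and all 7 values in {1, 2, 4, 5, 6, 7, 8} must be used), so v₄ = 1.
The 6 still-open variables together cover exactly {2, 4, 5, 6, 7, 8} — 6 values for 6 variables — and 2 appears only in v₅'s list, so v₅ = 2.
The 5 still-open variables draw from only 5 values {4, 5, 6, 7, 8}, so each is used; only v₂ can be 7, hence v₂ = 7.

7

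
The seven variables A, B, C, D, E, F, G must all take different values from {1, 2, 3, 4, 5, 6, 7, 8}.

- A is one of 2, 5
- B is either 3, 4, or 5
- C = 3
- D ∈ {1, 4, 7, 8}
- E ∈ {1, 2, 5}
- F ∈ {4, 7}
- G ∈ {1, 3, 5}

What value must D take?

C's domain is down to {3}, so C = 3. So B, G can't be 3.
Among the 6 still-open variables, 8 fits only D (and all 6 values in {1, 2, 4, 5, 7, 8} must be used), so D = 8.

8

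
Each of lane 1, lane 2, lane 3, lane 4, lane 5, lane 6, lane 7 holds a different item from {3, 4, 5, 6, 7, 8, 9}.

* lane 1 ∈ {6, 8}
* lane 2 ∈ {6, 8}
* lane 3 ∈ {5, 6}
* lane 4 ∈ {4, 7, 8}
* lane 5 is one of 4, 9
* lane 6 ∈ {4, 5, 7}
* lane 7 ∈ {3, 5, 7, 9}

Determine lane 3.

5

Among the 7 variables, 3 fits only lane 7 (and all 7 values in {3, 4, 5, 6, 7, 8, 9} must be used), so lane 7 = 3.
The 6 still-open variables together cover exactly {4, 5, 6, 7, 8, 9} — 6 values for 6 variables — and 9 appears only in lane 5's list, so lane 5 = 9.
lane 1 and lane 2 share exactly the 2 values {6, 8}; by pigeonhole those values go to them, so strike 6, 8 from lane 3, lane 4.
So lane 3 = 5.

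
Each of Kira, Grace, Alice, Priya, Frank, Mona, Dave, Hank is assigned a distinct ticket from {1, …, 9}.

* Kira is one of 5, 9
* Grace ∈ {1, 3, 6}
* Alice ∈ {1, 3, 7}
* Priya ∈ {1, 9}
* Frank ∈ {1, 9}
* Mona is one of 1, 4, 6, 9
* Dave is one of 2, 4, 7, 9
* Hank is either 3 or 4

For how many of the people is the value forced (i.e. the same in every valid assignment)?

3

The 8 variables together cover exactly {1, 2, 3, 4, 5, 6, 7, 9} — 8 values for 8 variables — and 2 appears only in Dave's list, so Dave = 2.
The 7 still-open variables draw from only 7 values {1, 3, 4, 5, 6, 7, 9}, so each is used; only Kira can be 5, hence Kira = 5.
The 6 still-open variables draw from only 6 values {1, 3, 4, 6, 7, 9}, so each is used; only Alice can be 7, hence Alice = 7.
Priya and Frank between them cover only {1, 9} — a naked pair. Remove those values from Grace, Mona.
Determined: Kira=5, Alice=7, Dave=2. The other people each still have more than one consistent value. That makes 3.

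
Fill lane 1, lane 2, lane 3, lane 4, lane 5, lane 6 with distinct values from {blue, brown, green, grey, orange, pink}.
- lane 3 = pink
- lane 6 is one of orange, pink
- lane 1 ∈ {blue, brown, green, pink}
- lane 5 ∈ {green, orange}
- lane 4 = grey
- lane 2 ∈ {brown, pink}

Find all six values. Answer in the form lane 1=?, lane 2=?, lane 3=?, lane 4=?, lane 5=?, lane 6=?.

lane 3 must be pink (only option left). Strike pink from lane 1, lane 2, lane 6.
lane 4's domain is down to {grey}, so lane 4 = grey.
lane 6 has just one choice, so lane 6 = orange. Eliminate orange elsewhere: lane 5.
lane 2 must be brown (only option left). Strike brown from lane 1.
That leaves lane 5 = green. So lane 1 can't be green.
lane 1 must be blue (only option left).

lane 1=blue, lane 2=brown, lane 3=pink, lane 4=grey, lane 5=green, lane 6=orange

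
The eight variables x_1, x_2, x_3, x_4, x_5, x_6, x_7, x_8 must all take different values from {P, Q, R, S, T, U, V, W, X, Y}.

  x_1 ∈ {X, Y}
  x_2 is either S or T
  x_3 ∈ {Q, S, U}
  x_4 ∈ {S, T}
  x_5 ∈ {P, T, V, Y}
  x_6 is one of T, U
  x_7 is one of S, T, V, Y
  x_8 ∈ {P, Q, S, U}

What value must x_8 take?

The 8 variables draw from only 8 values {P, Q, S, T, U, V, X, Y}, so each is used; only x_1 can be X, hence x_1 = X.
x_2 and x_4 between them cover only {S, T} — a naked pair. Remove those values from x_3, x_5, x_6, x_7, x_8.
x_6 has just one choice, so x_6 = U. Eliminate U elsewhere: x_3, x_8.
x_3's domain is down to {Q}, so x_3 = Q. Remove Q from x_8.
So x_8 = P.

P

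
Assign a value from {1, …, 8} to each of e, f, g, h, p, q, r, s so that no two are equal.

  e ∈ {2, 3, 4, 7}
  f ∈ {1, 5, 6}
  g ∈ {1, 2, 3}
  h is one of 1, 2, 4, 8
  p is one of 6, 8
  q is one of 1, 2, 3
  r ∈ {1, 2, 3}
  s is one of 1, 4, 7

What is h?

8

Among the 8 variables, 5 fits only f (and all 8 values in {1, 2, 3, 4, 5, 6, 7, 8} must be used), so f = 5.
Among the 7 still-open variables, 6 fits only p (and all 7 values in {1, 2, 3, 4, 6, 7, 8} must be used), so p = 6.
The 6 still-open variables draw from only 6 values {1, 2, 3, 4, 7, 8}, so each is used; only h can be 8, hence h = 8.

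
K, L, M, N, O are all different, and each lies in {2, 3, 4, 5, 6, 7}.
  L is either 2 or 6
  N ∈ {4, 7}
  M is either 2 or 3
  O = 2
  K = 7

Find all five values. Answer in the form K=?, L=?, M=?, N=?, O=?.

K=7, L=6, M=3, N=4, O=2

K's domain is down to {7}, so K = 7. Remove 7 from N.
N must be 4 (only option left).
O must be 2 (only option left). Remove 2 from L, M.
L must be 6 (only option left).
That leaves M = 3.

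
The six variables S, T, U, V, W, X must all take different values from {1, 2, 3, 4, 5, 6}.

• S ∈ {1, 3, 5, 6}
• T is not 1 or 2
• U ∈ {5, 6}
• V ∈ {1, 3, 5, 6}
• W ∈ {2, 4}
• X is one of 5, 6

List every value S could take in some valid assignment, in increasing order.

The 6 variables together cover exactly {1, 2, 3, 4, 5, 6} — 6 values for 6 variables — and 2 appears only in W's list, so W = 2.
The 5 still-open variables draw from only 5 values {1, 3, 4, 5, 6}, so each is used; only T can be 4, hence T = 4.
U and X share exactly the 2 values {5, 6}; by pigeonhole those values go to them, so strike 5, 6 from S, V.
No further eliminations apply; S can still be any of 1, 3.

1, 3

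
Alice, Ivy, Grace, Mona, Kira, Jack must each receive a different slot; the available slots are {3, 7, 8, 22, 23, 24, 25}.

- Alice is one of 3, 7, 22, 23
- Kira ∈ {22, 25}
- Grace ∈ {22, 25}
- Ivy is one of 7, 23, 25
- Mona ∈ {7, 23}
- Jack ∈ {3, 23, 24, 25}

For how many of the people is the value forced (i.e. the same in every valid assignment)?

The 6 variables together cover exactly {3, 7, 22, 23, 24, 25} — 6 values for 6 variables — and 24 appears only in Jack's list, so Jack = 24.
Among the 5 still-open variables, 3 fits only Alice (and all 5 values in {3, 7, 22, 23, 25} must be used), so Alice = 3.
Grace and Kira between them cover only {22, 25} — a naked pair. Remove those values from Ivy.
Determined: Alice=3, Jack=24. The other people each still have more than one consistent value. That makes 2.

2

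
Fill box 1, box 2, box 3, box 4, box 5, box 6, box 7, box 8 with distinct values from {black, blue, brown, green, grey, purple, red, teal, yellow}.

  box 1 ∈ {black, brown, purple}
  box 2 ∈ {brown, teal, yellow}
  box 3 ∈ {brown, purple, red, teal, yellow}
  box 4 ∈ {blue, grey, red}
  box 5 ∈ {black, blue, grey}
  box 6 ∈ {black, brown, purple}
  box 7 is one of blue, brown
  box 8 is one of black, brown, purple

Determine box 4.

box 1, box 6, box 8 between them cover only {black, brown, purple} — a naked triple. Remove those values from box 2, box 3, box 5, box 7.
That leaves box 7 = blue. Eliminate blue elsewhere: box 4, box 5.
box 5 must be grey (only option left). Eliminate grey elsewhere: box 4.
So box 4 = red.

red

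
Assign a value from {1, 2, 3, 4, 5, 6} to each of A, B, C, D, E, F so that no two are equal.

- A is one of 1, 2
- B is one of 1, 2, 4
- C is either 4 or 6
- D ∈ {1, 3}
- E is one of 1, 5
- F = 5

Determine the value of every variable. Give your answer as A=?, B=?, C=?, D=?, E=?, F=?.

A=2, B=4, C=6, D=3, E=1, F=5

F's domain is down to {5}, so F = 5. Remove 5 from E.
E must be 1 (only option left). So A, B, D can't be 1.
That leaves A = 2. Strike 2 from B.
B has just one choice, so B = 4. Eliminate 4 elsewhere: C.
C's domain is down to {6}, so C = 6.
D's domain is down to {3}, so D = 3.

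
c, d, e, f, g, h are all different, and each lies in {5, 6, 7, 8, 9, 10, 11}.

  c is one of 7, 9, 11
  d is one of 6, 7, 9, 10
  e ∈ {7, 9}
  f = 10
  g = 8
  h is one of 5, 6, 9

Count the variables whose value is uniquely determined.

2

f's domain is down to {10}, so f = 10. Eliminate 10 elsewhere: d.
g must be 8 (only option left).
Determined: f=10, g=8. The other variables each still have more than one consistent value. That makes 2.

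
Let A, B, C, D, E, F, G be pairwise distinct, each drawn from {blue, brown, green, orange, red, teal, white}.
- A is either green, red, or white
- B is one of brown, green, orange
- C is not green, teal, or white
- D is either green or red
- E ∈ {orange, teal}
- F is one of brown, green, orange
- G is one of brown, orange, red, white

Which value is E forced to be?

teal

The 7 variables together cover exactly {blue, brown, green, orange, red, teal, white} — 7 values for 7 variables — and blue appears only in C's list, so C = blue.
The 6 still-open variables draw from only 6 values {brown, green, orange, red, teal, white}, so each is used; only E can be teal, hence E = teal.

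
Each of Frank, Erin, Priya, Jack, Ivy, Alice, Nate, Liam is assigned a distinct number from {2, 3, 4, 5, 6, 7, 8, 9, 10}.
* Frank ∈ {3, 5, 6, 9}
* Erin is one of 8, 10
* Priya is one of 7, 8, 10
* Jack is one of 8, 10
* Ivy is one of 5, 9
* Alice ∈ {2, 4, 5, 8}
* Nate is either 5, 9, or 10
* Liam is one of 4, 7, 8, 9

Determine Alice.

2

The 2 variables Erin and Jack are confined to {8, 10}, which locks those values in; drop them from Priya, Alice, Nate, Liam.
Priya has just one choice, so Priya = 7. Eliminate 7 elsewhere: Liam.
The 2 variables Ivy and Nate are confined to {5, 9}, which locks those values in; drop them from Frank, Alice, Liam.
Liam's domain is down to {4}, so Liam = 4. Eliminate 4 elsewhere: Alice.
So Alice = 2.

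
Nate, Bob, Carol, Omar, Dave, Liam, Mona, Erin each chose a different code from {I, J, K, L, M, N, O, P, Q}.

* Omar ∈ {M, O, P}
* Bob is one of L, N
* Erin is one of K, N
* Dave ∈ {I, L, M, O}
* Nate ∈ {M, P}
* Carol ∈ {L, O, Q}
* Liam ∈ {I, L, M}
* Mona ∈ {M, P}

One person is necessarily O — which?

Among the 8 variables, K fits only Erin (and all 8 values in {I, K, L, M, N, O, P, Q} must be used), so Erin = K.
Among the 7 still-open variables, N fits only Bob (and all 7 values in {I, L, M, N, O, P, Q} must be used), so Bob = N.
The 6 still-open variables draw from only 6 values {I, L, M, O, P, Q}, so each is used; only Carol can be Q, hence Carol = Q.
Nate and Mona between them cover only {M, P} — a naked pair. Remove those values from Omar, Dave, Liam.
So O goes to Omar.

Omar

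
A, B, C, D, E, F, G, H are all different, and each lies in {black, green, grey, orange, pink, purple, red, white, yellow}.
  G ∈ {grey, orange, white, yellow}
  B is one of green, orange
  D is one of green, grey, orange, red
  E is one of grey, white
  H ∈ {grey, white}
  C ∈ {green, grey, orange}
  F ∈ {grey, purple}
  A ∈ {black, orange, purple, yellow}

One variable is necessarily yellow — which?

G

The 8 variables draw from only 8 values {black, green, grey, orange, purple, red, white, yellow}, so each is used; only A can be black, hence A = black.
The 7 still-open variables draw from only 7 values {green, grey, orange, purple, red, white, yellow}, so each is used; only F can be purple, hence F = purple.
The 6 still-open variables together cover exactly {green, grey, orange, red, white, yellow} — 6 values for 6 variables — and red appears only in D's list, so D = red.
The 5 still-open variables draw from only 5 values {green, grey, orange, white, yellow}, so each is used; only G can be yellow, hence G = yellow.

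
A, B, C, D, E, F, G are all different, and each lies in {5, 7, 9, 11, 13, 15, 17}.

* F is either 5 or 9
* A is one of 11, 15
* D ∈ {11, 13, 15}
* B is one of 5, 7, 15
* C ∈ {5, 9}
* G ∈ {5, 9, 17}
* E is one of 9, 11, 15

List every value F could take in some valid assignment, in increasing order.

5, 9

The 7 variables together cover exactly {5, 7, 9, 11, 13, 15, 17} — 7 values for 7 variables — and 7 appears only in B's list, so B = 7.
The 6 still-open variables draw from only 6 values {5, 9, 11, 13, 15, 17}, so each is used; only D can be 13, hence D = 13.
Among the 5 still-open variables, 17 fits only G (and all 5 values in {5, 9, 11, 15, 17} must be used), so G = 17.
C and F between them cover only {5, 9} — a naked pair. Remove those values from E.
No further eliminations apply; F can still be any of 5, 9.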